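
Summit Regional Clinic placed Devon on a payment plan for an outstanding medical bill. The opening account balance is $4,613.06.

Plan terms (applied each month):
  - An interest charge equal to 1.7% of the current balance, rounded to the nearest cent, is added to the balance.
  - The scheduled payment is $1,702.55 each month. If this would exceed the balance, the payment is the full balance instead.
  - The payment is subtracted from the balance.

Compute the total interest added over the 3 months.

# | Opening | Interest | Payment | End bal
1 | $4,613.06 | $78.42 | $1,702.55 | $2,988.93
2 | $2,988.93 | $50.81 | $1,702.55 | $1,337.19
3 | $1,337.19 | $22.73 | $1,359.92 | $0.00
Total interest: $78.42 + $50.81 + $22.73 = $151.96

$151.96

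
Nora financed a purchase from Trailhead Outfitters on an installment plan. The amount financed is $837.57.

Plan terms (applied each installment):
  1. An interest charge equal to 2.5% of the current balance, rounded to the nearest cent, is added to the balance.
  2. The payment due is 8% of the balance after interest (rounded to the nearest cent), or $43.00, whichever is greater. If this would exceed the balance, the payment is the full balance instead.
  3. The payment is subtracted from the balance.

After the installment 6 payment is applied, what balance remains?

$588.97

Installment 1: $837.57 +$20.94 interest = $858.51; pay $68.68 → $789.83
Installment 2: $789.83 +$19.75 interest = $809.58; pay $64.77 → $744.81
Installment 3: $744.81 +$18.62 interest = $763.43; pay $61.07 → $702.36
Installment 4: $702.36 +$17.56 interest = $719.92; pay $57.59 → $662.33
Installment 5: $662.33 +$16.56 interest = $678.89; pay $54.31 → $624.58
Installment 6: $624.58 +$15.61 interest = $640.19; pay $51.22 → $588.97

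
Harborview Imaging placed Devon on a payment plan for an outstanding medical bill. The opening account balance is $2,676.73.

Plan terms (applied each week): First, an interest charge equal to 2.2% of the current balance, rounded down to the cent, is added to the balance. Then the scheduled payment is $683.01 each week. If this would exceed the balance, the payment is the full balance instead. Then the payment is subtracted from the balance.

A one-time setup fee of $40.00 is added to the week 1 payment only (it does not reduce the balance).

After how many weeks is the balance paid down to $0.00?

Week 1: $2,676.73 +$58.88 interest = $2,735.61; pay $683.01 (+ $40.00 fee) → $2,052.60
Week 2: $2,052.60 +$45.15 interest = $2,097.75; pay $683.01 → $1,414.74
Week 3: $1,414.74 +$31.12 interest = $1,445.86; pay $683.01 → $762.85
Week 4: $762.85 +$16.78 interest = $779.63; pay $683.01 → $96.62
Week 5: $96.62 +$2.12 interest = $98.74; pay $98.74 → $0.00
Balance reaches $0.00 in week 5.

5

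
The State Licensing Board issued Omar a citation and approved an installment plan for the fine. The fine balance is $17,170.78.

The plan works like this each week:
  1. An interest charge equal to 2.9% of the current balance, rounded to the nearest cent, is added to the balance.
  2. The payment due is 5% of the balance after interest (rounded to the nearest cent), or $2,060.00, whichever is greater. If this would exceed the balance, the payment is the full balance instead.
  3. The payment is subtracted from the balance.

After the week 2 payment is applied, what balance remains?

Week 1: $17,170.78 +$497.95 interest = $17,668.73; pay $2,060.00 → $15,608.73
Week 2: $15,608.73 +$452.65 interest = $16,061.38; pay $2,060.00 → $14,001.38

$14,001.38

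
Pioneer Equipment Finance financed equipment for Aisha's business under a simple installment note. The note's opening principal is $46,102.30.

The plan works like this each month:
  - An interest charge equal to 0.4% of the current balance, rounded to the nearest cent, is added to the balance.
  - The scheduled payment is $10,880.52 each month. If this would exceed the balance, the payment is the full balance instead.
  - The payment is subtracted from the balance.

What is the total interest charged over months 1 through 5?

$492.48

Month 1: $46,102.30 +$184.41 interest = $46,286.71; pay $10,880.52 → $35,406.19
Month 2: $35,406.19 +$141.62 interest = $35,547.81; pay $10,880.52 → $24,667.29
Month 3: $24,667.29 +$98.67 interest = $24,765.96; pay $10,880.52 → $13,885.44
Month 4: $13,885.44 +$55.54 interest = $13,940.98; pay $10,880.52 → $3,060.46
Month 5: $3,060.46 +$12.24 interest = $3,072.70; pay $3,072.70 → $0.00
Total interest: $184.41 + $141.62 + $98.67 + $55.54 + $12.24 = $492.48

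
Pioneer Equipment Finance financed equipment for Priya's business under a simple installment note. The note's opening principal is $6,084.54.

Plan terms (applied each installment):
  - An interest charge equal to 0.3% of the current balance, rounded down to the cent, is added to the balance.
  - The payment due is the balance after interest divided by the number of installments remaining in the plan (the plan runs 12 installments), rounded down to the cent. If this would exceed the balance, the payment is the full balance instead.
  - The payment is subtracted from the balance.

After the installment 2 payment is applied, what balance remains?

$5,100.92

Installment 1: $6,084.54 +$18.25 interest = $6,102.79; pay $508.56 → $5,594.23
Installment 2: $5,594.23 +$16.78 interest = $5,611.01; pay $510.09 → $5,100.92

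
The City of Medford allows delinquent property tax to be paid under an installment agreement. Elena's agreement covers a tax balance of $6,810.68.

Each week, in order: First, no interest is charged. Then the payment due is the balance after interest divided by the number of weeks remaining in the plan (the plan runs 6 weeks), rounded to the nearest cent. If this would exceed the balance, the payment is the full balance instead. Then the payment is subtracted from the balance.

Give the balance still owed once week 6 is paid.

$0.00

# | Opening | Payment | End bal
1 | $6,810.68 | $1,135.11 | $5,675.57
2 | $5,675.57 | $1,135.11 | $4,540.46
3 | $4,540.46 | $1,135.12 | $3,405.34
4 | $3,405.34 | $1,135.11 | $2,270.23
5 | $2,270.23 | $1,135.12 | $1,135.11
6 | $1,135.11 | $1,135.11 | $0.00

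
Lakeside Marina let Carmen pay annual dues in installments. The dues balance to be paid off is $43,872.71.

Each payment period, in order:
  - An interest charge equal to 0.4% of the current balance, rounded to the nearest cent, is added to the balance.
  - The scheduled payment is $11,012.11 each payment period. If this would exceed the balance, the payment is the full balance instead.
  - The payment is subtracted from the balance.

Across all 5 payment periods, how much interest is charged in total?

$442.24

Payment period 1: opening $43,872.71; interest $175.49 → $44,048.20; payment $11,012.11; balance $33,036.09
Payment period 2: opening $33,036.09; interest $132.14 → $33,168.23; payment $11,012.11; balance $22,156.12
Payment period 3: opening $22,156.12; interest $88.62 → $22,244.74; payment $11,012.11; balance $11,232.63
Payment period 4: opening $11,232.63; interest $44.93 → $11,277.56; payment $11,012.11; balance $265.45
Payment period 5: opening $265.45; interest $1.06 → $266.51; payment $266.51; balance $0.00
Total interest: $175.49 + $132.14 + $88.62 + $44.93 + $1.06 = $442.24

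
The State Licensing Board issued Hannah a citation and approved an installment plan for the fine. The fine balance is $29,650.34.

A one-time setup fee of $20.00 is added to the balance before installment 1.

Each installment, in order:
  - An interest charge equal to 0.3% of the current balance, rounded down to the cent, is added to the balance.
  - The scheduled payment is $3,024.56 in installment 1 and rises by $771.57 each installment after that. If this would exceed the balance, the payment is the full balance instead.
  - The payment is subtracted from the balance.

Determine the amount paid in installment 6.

Installment 1: opening $29,670.34; interest $89.01 → $29,759.35; payment $3,024.56; balance $26,734.79
Installment 2: opening $26,734.79; interest $80.20 → $26,814.99; payment $3,796.13; balance $23,018.86
Installment 3: opening $23,018.86; interest $69.05 → $23,087.91; payment $4,567.70; balance $18,520.21
Installment 4: opening $18,520.21; interest $55.56 → $18,575.77; payment $5,339.27; balance $13,236.50
Installment 5: opening $13,236.50; interest $39.70 → $13,276.20; payment $6,110.84; balance $7,165.36
Installment 6: opening $7,165.36; interest $21.49 → $7,186.85; payment $6,882.41; balance $304.44

$6,882.41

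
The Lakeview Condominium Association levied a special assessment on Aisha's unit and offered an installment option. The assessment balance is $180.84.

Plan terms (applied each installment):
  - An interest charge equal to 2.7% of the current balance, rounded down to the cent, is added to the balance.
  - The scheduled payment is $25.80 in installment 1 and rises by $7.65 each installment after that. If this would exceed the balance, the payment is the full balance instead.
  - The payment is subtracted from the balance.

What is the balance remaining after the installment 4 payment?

Installment 1: opening $180.84; interest $4.88 → $185.72; payment $25.80; balance $159.92
Installment 2: opening $159.92; interest $4.31 → $164.23; payment $33.45; balance $130.78
Installment 3: opening $130.78; interest $3.53 → $134.31; payment $41.10; balance $93.21
Installment 4: opening $93.21; interest $2.51 → $95.72; payment $48.75; balance $46.97

$46.97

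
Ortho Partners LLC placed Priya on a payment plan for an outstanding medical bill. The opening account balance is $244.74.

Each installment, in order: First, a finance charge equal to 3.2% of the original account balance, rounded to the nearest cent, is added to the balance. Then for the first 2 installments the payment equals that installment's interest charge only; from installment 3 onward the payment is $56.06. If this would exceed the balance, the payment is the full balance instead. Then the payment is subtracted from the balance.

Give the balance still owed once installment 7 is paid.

$3.59

Installment 1: $244.74 +$7.83 interest = $252.57; pay $7.83 → $244.74
Installment 2: $244.74 +$7.83 interest = $252.57; pay $7.83 → $244.74
Installment 3: $244.74 +$7.83 interest = $252.57; pay $56.06 → $196.51
Installment 4: $196.51 +$7.83 interest = $204.34; pay $56.06 → $148.28
Installment 5: $148.28 +$7.83 interest = $156.11; pay $56.06 → $100.05
Installment 6: $100.05 +$7.83 interest = $107.88; pay $56.06 → $51.82
Installment 7: $51.82 +$7.83 interest = $59.65; pay $56.06 → $3.59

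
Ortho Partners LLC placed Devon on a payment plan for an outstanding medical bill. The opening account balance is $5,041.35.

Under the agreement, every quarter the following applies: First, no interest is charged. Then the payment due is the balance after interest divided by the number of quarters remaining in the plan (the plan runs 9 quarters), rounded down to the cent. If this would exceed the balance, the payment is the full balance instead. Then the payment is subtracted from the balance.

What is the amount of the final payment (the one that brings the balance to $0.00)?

$560.15

Quarter 1: $5,041.35 − $560.15 → $4,481.20
Quarter 2: $4,481.20 − $560.15 → $3,921.05
Quarter 3: $3,921.05 − $560.15 → $3,360.90
Quarter 4: $3,360.90 − $560.15 → $2,800.75
Quarter 5: $2,800.75 − $560.15 → $2,240.60
Quarter 6: $2,240.60 − $560.15 → $1,680.45
Quarter 7: $1,680.45 − $560.15 → $1,120.30
Quarter 8: $1,120.30 − $560.15 → $560.15
Quarter 9: $560.15 − $560.15 → $0.00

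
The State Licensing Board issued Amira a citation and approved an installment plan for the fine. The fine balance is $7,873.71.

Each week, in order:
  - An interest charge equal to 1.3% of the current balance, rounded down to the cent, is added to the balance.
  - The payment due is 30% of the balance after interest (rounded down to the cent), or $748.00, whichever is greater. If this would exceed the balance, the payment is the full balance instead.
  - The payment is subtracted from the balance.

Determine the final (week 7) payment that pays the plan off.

# | Opening | Interest | Payment | End bal
1 | $7,873.71 | $102.35 | $2,392.81 | $5,583.25
2 | $5,583.25 | $72.58 | $1,696.74 | $3,959.09
3 | $3,959.09 | $51.46 | $1,203.16 | $2,807.39
4 | $2,807.39 | $36.49 | $853.16 | $1,990.72
5 | $1,990.72 | $25.87 | $748.00 | $1,268.59
6 | $1,268.59 | $16.49 | $748.00 | $537.08
7 | $537.08 | $6.98 | $544.06 | $0.00

$544.06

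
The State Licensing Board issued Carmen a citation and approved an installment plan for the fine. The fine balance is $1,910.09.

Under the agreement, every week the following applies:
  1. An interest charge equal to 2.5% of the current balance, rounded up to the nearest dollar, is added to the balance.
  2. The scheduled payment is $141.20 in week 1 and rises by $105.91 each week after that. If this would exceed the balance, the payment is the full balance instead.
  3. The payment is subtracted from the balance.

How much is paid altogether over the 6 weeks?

Week 1: opening $1,910.09; interest $48.00 → $1,958.09; payment $141.20; balance $1,816.89
Week 2: opening $1,816.89; interest $46.00 → $1,862.89; payment $247.11; balance $1,615.78
Week 3: opening $1,615.78; interest $41.00 → $1,656.78; payment $353.02; balance $1,303.76
Week 4: opening $1,303.76; interest $33.00 → $1,336.76; payment $458.93; balance $877.83
Week 5: opening $877.83; interest $22.00 → $899.83; payment $564.84; balance $334.99
Week 6: opening $334.99; interest $9.00 → $343.99; payment $343.99; balance $0.00
Total paid: $2,109.09

$2,109.09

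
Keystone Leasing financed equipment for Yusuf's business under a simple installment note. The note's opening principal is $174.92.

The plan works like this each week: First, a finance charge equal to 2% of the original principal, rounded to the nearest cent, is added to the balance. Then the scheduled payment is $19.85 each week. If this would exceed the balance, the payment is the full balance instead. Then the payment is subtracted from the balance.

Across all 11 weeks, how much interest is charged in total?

$38.50

Week 1: $174.92 +$3.50 interest = $178.42; pay $19.85 → $158.57
Week 2: $158.57 +$3.50 interest = $162.07; pay $19.85 → $142.22
Week 3: $142.22 +$3.50 interest = $145.72; pay $19.85 → $125.87
Week 4: $125.87 +$3.50 interest = $129.37; pay $19.85 → $109.52
Week 5: $109.52 +$3.50 interest = $113.02; pay $19.85 → $93.17
Week 6: $93.17 +$3.50 interest = $96.67; pay $19.85 → $76.82
Week 7: $76.82 +$3.50 interest = $80.32; pay $19.85 → $60.47
Week 8: $60.47 +$3.50 interest = $63.97; pay $19.85 → $44.12
Week 9: $44.12 +$3.50 interest = $47.62; pay $19.85 → $27.77
Week 10: $27.77 +$3.50 interest = $31.27; pay $19.85 → $11.42
Week 11: $11.42 +$3.50 interest = $14.92; pay $14.92 → $0.00
Total interest: $3.50 + $3.50 + $3.50 + $3.50 + $3.50 + $3.50 + $3.50 + $3.50 + $3.50 + $3.50 + $3.50 = $38.50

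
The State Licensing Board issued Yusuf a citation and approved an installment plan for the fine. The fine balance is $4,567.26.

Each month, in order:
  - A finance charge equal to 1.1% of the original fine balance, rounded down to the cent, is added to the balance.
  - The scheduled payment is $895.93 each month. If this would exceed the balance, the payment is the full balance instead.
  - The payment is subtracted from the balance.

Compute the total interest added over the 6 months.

$301.38

# | Opening | Interest | Payment | End bal
1 | $4,567.26 | $50.23 | $895.93 | $3,721.56
2 | $3,721.56 | $50.23 | $895.93 | $2,875.86
3 | $2,875.86 | $50.23 | $895.93 | $2,030.16
4 | $2,030.16 | $50.23 | $895.93 | $1,184.46
5 | $1,184.46 | $50.23 | $895.93 | $338.76
6 | $338.76 | $50.23 | $388.99 | $0.00
Total interest: $50.23 + $50.23 + $50.23 + $50.23 + $50.23 + $50.23 = $301.38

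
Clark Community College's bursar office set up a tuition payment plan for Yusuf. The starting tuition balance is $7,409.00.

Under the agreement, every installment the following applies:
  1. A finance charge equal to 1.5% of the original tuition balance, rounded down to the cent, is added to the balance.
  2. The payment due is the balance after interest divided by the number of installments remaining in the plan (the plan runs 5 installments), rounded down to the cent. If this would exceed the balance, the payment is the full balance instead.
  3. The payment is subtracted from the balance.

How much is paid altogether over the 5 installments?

$7,964.65

Installment 1: opening $7,409.00; interest $111.13 → $7,520.13; payment $1,504.02; balance $6,016.11
Installment 2: opening $6,016.11; interest $111.13 → $6,127.24; payment $1,531.81; balance $4,595.43
Installment 3: opening $4,595.43; interest $111.13 → $4,706.56; payment $1,568.85; balance $3,137.71
Installment 4: opening $3,137.71; interest $111.13 → $3,248.84; payment $1,624.42; balance $1,624.42
Installment 5: opening $1,624.42; interest $111.13 → $1,735.55; payment $1,735.55; balance $0.00
Total paid: $7,964.65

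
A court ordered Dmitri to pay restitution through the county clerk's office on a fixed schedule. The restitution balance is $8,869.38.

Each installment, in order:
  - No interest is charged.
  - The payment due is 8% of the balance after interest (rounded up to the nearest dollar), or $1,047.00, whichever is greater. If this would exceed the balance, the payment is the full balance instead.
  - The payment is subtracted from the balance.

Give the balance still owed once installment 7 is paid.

$1,540.38

# | Opening | Payment | End bal
1 | $8,869.38 | $1,047.00 | $7,822.38
2 | $7,822.38 | $1,047.00 | $6,775.38
3 | $6,775.38 | $1,047.00 | $5,728.38
4 | $5,728.38 | $1,047.00 | $4,681.38
5 | $4,681.38 | $1,047.00 | $3,634.38
6 | $3,634.38 | $1,047.00 | $2,587.38
7 | $2,587.38 | $1,047.00 | $1,540.38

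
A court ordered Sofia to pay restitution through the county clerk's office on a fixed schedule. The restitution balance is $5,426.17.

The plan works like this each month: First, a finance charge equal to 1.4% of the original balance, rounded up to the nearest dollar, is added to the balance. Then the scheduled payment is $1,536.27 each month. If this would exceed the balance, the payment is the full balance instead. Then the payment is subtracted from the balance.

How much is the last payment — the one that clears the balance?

# | Opening | Interest | Payment | End bal
1 | $5,426.17 | $76.00 | $1,536.27 | $3,965.90
2 | $3,965.90 | $76.00 | $1,536.27 | $2,505.63
3 | $2,505.63 | $76.00 | $1,536.27 | $1,045.36
4 | $1,045.36 | $76.00 | $1,121.36 | $0.00

$1,121.36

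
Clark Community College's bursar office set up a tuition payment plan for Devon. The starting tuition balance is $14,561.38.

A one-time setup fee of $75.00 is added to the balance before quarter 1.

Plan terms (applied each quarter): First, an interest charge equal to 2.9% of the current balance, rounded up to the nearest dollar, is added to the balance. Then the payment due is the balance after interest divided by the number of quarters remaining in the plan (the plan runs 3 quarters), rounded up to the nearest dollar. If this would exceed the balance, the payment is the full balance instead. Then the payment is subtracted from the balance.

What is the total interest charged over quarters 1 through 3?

$867.00

Quarter 1: opening $14,636.38; interest $425.00 → $15,061.38; payment $5,021.00; balance $10,040.38
Quarter 2: opening $10,040.38; interest $292.00 → $10,332.38; payment $5,167.00; balance $5,165.38
Quarter 3: opening $5,165.38; interest $150.00 → $5,315.38; payment $5,315.38; balance $0.00
Total interest: $425.00 + $292.00 + $150.00 = $867.00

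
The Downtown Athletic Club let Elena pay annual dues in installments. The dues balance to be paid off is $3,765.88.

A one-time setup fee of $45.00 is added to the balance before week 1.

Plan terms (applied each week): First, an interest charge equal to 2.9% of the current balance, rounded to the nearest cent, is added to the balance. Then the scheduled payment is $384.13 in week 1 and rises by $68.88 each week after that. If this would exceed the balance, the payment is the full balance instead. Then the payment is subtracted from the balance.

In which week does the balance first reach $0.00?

# | Opening | Interest | Payment | End bal
1 | $3,810.88 | $110.52 | $384.13 | $3,537.27
2 | $3,537.27 | $102.58 | $453.01 | $3,186.84
3 | $3,186.84 | $92.42 | $521.89 | $2,757.37
4 | $2,757.37 | $79.96 | $590.77 | $2,246.56
5 | $2,246.56 | $65.15 | $659.65 | $1,652.06
6 | $1,652.06 | $47.91 | $728.53 | $971.44
7 | $971.44 | $28.17 | $797.41 | $202.20
8 | $202.20 | $5.86 | $208.06 | $0.00
Balance reaches $0.00 in week 8.

8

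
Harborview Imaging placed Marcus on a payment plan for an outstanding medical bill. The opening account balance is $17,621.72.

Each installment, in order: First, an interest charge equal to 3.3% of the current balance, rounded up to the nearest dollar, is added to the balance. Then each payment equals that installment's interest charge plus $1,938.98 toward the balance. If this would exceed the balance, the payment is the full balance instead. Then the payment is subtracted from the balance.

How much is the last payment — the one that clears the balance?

Installment 1: opening $17,621.72; interest $582.00 → $18,203.72; payment $2,520.98; balance $15,682.74
Installment 2: opening $15,682.74; interest $518.00 → $16,200.74; payment $2,456.98; balance $13,743.76
Installment 3: opening $13,743.76; interest $454.00 → $14,197.76; payment $2,392.98; balance $11,804.78
Installment 4: opening $11,804.78; interest $390.00 → $12,194.78; payment $2,328.98; balance $9,865.80
Installment 5: opening $9,865.80; interest $326.00 → $10,191.80; payment $2,264.98; balance $7,926.82
Installment 6: opening $7,926.82; interest $262.00 → $8,188.82; payment $2,200.98; balance $5,987.84
Installment 7: opening $5,987.84; interest $198.00 → $6,185.84; payment $2,136.98; balance $4,048.86
Installment 8: opening $4,048.86; interest $134.00 → $4,182.86; payment $2,072.98; balance $2,109.88
Installment 9: opening $2,109.88; interest $70.00 → $2,179.88; payment $2,008.98; balance $170.90
Installment 10: opening $170.90; interest $6.00 → $176.90; payment $176.90; balance $0.00

$176.90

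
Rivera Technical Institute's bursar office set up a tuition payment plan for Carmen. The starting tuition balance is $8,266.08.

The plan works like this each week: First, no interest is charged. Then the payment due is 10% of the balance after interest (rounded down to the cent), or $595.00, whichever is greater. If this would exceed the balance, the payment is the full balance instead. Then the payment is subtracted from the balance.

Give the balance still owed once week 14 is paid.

# | Opening | Payment | End bal
1 | $8,266.08 | $826.60 | $7,439.48
2 | $7,439.48 | $743.94 | $6,695.54
3 | $6,695.54 | $669.55 | $6,025.99
4 | $6,025.99 | $602.59 | $5,423.40
5 | $5,423.40 | $595.00 | $4,828.40
6 | $4,828.40 | $595.00 | $4,233.40
7 | $4,233.40 | $595.00 | $3,638.40
8 | $3,638.40 | $595.00 | $3,043.40
9 | $3,043.40 | $595.00 | $2,448.40
10 | $2,448.40 | $595.00 | $1,853.40
11 | $1,853.40 | $595.00 | $1,258.40
12 | $1,258.40 | $595.00 | $663.40
13 | $663.40 | $595.00 | $68.40
14 | $68.40 | $68.40 | $0.00

$0.00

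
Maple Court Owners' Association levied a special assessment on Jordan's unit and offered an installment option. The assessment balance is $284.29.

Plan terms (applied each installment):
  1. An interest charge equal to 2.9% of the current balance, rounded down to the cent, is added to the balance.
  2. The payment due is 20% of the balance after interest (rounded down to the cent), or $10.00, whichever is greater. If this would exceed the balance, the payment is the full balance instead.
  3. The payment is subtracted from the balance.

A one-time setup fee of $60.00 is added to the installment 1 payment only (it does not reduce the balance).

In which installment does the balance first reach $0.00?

15

Installment 1: opening $284.29; interest $8.24 → $292.53; payment $58.50 (+ $60.00 fee); balance $234.03
Installment 2: opening $234.03; interest $6.78 → $240.81; payment $48.16; balance $192.65
Installment 3: opening $192.65; interest $5.58 → $198.23; payment $39.64; balance $158.59
Installment 4: opening $158.59; interest $4.59 → $163.18; payment $32.63; balance $130.55
Installment 5: opening $130.55; interest $3.78 → $134.33; payment $26.86; balance $107.47
Installment 6: opening $107.47; interest $3.11 → $110.58; payment $22.11; balance $88.47
Installment 7: opening $88.47; interest $2.56 → $91.03; payment $18.20; balance $72.83
Installment 8: opening $72.83; interest $2.11 → $74.94; payment $14.98; balance $59.96
Installment 9: opening $59.96; interest $1.73 → $61.69; payment $12.33; balance $49.36
Installment 10: opening $49.36; interest $1.43 → $50.79; payment $10.15; balance $40.64
Installment 11: opening $40.64; interest $1.17 → $41.81; payment $10.00; balance $31.81
Installment 12: opening $31.81; interest $0.92 → $32.73; payment $10.00; balance $22.73
Installment 13: opening $22.73; interest $0.65 → $23.38; payment $10.00; balance $13.38
Installment 14: opening $13.38; interest $0.38 → $13.76; payment $10.00; balance $3.76
Installment 15: opening $3.76; interest $0.10 → $3.86; payment $3.86; balance $0.00
Balance reaches $0.00 in installment 15.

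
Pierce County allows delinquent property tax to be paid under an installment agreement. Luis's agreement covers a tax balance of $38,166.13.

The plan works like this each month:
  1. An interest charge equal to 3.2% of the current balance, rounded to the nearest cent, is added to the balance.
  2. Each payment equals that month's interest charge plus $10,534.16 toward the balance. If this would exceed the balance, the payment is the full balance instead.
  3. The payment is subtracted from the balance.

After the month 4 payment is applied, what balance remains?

# | Opening | Interest | Payment | End bal
1 | $38,166.13 | $1,221.32 | $11,755.48 | $27,631.97
2 | $27,631.97 | $884.22 | $11,418.38 | $17,097.81
3 | $17,097.81 | $547.13 | $11,081.29 | $6,563.65
4 | $6,563.65 | $210.04 | $6,773.69 | $0.00

$0.00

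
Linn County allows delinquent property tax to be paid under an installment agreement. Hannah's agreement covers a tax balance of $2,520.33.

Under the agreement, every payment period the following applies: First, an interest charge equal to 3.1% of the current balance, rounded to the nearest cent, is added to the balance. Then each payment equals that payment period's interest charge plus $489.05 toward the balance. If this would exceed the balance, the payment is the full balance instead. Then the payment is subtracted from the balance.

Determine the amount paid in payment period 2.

Payment period 1: opening $2,520.33; interest $78.13 → $2,598.46; payment $567.18; balance $2,031.28
Payment period 2: opening $2,031.28; interest $62.97 → $2,094.25; payment $552.02; balance $1,542.23

$552.02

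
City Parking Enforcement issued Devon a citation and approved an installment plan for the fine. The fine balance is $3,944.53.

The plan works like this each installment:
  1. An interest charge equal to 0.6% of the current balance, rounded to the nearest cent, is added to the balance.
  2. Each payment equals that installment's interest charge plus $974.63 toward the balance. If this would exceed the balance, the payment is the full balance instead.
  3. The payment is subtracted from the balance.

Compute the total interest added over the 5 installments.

Installment 1: opening $3,944.53; interest $23.67 → $3,968.20; payment $998.30; balance $2,969.90
Installment 2: opening $2,969.90; interest $17.82 → $2,987.72; payment $992.45; balance $1,995.27
Installment 3: opening $1,995.27; interest $11.97 → $2,007.24; payment $986.60; balance $1,020.64
Installment 4: opening $1,020.64; interest $6.12 → $1,026.76; payment $980.75; balance $46.01
Installment 5: opening $46.01; interest $0.28 → $46.29; payment $46.29; balance $0.00
Total interest: $23.67 + $17.82 + $11.97 + $6.12 + $0.28 = $59.86

$59.86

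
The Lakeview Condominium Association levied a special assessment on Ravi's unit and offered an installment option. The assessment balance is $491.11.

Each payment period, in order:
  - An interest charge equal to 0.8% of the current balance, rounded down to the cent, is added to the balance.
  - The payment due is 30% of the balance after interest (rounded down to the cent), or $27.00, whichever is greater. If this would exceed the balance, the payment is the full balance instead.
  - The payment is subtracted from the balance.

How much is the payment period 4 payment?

Payment period 1: $491.11 +$3.92 interest = $495.03; pay $148.50 → $346.53
Payment period 2: $346.53 +$2.77 interest = $349.30; pay $104.79 → $244.51
Payment period 3: $244.51 +$1.95 interest = $246.46; pay $73.93 → $172.53
Payment period 4: $172.53 +$1.38 interest = $173.91; pay $52.17 → $121.74

$52.17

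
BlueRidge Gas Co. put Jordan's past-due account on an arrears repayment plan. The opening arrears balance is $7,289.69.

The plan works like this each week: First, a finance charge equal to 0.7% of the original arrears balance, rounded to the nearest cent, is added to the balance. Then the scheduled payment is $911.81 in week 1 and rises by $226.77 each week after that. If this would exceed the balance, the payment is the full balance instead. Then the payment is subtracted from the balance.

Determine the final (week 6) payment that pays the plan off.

$769.12

# | Opening | Interest | Payment | End bal
1 | $7,289.69 | $51.03 | $911.81 | $6,428.91
2 | $6,428.91 | $51.03 | $1,138.58 | $5,341.36
3 | $5,341.36 | $51.03 | $1,365.35 | $4,027.04
4 | $4,027.04 | $51.03 | $1,592.12 | $2,485.95
5 | $2,485.95 | $51.03 | $1,818.89 | $718.09
6 | $718.09 | $51.03 | $769.12 | $0.00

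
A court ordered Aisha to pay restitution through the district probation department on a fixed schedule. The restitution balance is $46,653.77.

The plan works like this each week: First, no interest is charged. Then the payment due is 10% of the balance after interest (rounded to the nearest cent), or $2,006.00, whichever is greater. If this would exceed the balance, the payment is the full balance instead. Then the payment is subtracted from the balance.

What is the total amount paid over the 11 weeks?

Week 1: opening $46,653.77; payment $4,665.38; balance $41,988.39
Week 2: opening $41,988.39; payment $4,198.84; balance $37,789.55
Week 3: opening $37,789.55; payment $3,778.96; balance $34,010.59
Week 4: opening $34,010.59; payment $3,401.06; balance $30,609.53
Week 5: opening $30,609.53; payment $3,060.95; balance $27,548.58
Week 6: opening $27,548.58; payment $2,754.86; balance $24,793.72
Week 7: opening $24,793.72; payment $2,479.37; balance $22,314.35
Week 8: opening $22,314.35; payment $2,231.44; balance $20,082.91
Week 9: opening $20,082.91; payment $2,008.29; balance $18,074.62
Week 10: opening $18,074.62; payment $2,006.00; balance $16,068.62
Week 11: opening $16,068.62; payment $2,006.00; balance $14,062.62
Total paid: $32,591.15

$32,591.15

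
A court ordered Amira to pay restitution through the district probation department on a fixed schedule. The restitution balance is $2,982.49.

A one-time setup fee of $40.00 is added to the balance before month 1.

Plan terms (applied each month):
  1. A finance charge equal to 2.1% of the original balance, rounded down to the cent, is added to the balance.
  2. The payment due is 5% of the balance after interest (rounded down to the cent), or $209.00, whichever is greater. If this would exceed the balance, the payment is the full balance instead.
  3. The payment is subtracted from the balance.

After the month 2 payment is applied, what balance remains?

Month 1: opening $3,022.49; interest $62.63 → $3,085.12; payment $209.00; balance $2,876.12
Month 2: opening $2,876.12; interest $62.63 → $2,938.75; payment $209.00; balance $2,729.75

$2,729.75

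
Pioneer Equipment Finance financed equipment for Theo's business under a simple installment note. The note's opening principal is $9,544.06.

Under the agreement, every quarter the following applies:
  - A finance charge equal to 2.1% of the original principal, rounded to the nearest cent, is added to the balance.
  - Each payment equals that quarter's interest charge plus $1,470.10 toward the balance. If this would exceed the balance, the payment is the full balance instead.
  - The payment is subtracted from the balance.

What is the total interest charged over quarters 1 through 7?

$1,403.01

# | Opening | Interest | Payment | End bal
1 | $9,544.06 | $200.43 | $1,670.53 | $8,073.96
2 | $8,073.96 | $200.43 | $1,670.53 | $6,603.86
3 | $6,603.86 | $200.43 | $1,670.53 | $5,133.76
4 | $5,133.76 | $200.43 | $1,670.53 | $3,663.66
5 | $3,663.66 | $200.43 | $1,670.53 | $2,193.56
6 | $2,193.56 | $200.43 | $1,670.53 | $723.46
7 | $723.46 | $200.43 | $923.89 | $0.00
Total interest: $200.43 + $200.43 + $200.43 + $200.43 + $200.43 + $200.43 + $200.43 = $1,403.01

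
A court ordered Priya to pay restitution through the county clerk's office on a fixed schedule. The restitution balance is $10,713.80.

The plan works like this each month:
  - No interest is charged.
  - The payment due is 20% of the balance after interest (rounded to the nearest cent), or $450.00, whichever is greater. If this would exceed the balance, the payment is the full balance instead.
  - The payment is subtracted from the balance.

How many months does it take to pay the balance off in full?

# | Opening | Payment | End bal
1 | $10,713.80 | $2,142.76 | $8,571.04
2 | $8,571.04 | $1,714.21 | $6,856.83
3 | $6,856.83 | $1,371.37 | $5,485.46
4 | $5,485.46 | $1,097.09 | $4,388.37
5 | $4,388.37 | $877.67 | $3,510.70
6 | $3,510.70 | $702.14 | $2,808.56
7 | $2,808.56 | $561.71 | $2,246.85
8 | $2,246.85 | $450.00 | $1,796.85
9 | $1,796.85 | $450.00 | $1,346.85
10 | $1,346.85 | $450.00 | $896.85
11 | $896.85 | $450.00 | $446.85
12 | $446.85 | $446.85 | $0.00
Balance reaches $0.00 in month 12.

12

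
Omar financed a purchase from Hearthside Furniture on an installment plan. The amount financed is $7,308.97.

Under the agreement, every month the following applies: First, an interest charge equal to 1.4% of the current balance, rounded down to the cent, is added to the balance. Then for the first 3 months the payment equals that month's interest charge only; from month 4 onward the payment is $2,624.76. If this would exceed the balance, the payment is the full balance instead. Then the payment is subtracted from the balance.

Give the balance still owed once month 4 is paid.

Month 1: opening $7,308.97; interest $102.32 → $7,411.29; payment $102.32; balance $7,308.97
Month 2: opening $7,308.97; interest $102.32 → $7,411.29; payment $102.32; balance $7,308.97
Month 3: opening $7,308.97; interest $102.32 → $7,411.29; payment $102.32; balance $7,308.97
Month 4: opening $7,308.97; interest $102.32 → $7,411.29; payment $2,624.76; balance $4,786.53

$4,786.53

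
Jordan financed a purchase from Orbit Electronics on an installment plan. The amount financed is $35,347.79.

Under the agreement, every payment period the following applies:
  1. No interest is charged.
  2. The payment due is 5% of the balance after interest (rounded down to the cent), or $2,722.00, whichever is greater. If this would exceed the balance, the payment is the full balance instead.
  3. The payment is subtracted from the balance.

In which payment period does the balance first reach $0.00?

Payment period 1: opening $35,347.79; payment $2,722.00; balance $32,625.79
Payment period 2: opening $32,625.79; payment $2,722.00; balance $29,903.79
Payment period 3: opening $29,903.79; payment $2,722.00; balance $27,181.79
Payment period 4: opening $27,181.79; payment $2,722.00; balance $24,459.79
Payment period 5: opening $24,459.79; payment $2,722.00; balance $21,737.79
Payment period 6: opening $21,737.79; payment $2,722.00; balance $19,015.79
Payment period 7: opening $19,015.79; payment $2,722.00; balance $16,293.79
Payment period 8: opening $16,293.79; payment $2,722.00; balance $13,571.79
Payment period 9: opening $13,571.79; payment $2,722.00; balance $10,849.79
Payment period 10: opening $10,849.79; payment $2,722.00; balance $8,127.79
Payment period 11: opening $8,127.79; payment $2,722.00; balance $5,405.79
Payment period 12: opening $5,405.79; payment $2,722.00; balance $2,683.79
Payment period 13: opening $2,683.79; payment $2,683.79; balance $0.00
Balance reaches $0.00 in payment period 13.

13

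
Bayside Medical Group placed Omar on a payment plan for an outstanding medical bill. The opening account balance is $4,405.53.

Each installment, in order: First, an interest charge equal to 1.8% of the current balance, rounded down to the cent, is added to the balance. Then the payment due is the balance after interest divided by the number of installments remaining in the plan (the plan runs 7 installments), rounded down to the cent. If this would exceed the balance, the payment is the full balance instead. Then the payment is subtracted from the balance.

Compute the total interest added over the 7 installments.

Installment 1: opening $4,405.53; interest $79.29 → $4,484.82; payment $640.68; balance $3,844.14
Installment 2: opening $3,844.14; interest $69.19 → $3,913.33; payment $652.22; balance $3,261.11
Installment 3: opening $3,261.11; interest $58.69 → $3,319.80; payment $663.96; balance $2,655.84
Installment 4: opening $2,655.84; interest $47.80 → $2,703.64; payment $675.91; balance $2,027.73
Installment 5: opening $2,027.73; interest $36.49 → $2,064.22; payment $688.07; balance $1,376.15
Installment 6: opening $1,376.15; interest $24.77 → $1,400.92; payment $700.46; balance $700.46
Installment 7: opening $700.46; interest $12.60 → $713.06; payment $713.06; balance $0.00
Total interest: $79.29 + $69.19 + $58.69 + $47.80 + $36.49 + $24.77 + $12.60 = $328.83

$328.83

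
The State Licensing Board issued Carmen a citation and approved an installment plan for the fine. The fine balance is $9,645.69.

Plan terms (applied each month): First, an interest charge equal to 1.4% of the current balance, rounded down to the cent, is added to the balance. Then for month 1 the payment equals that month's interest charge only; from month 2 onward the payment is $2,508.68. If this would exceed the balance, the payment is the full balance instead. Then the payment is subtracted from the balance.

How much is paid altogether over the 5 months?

$10,119.60

Month 1: $9,645.69 +$135.03 interest = $9,780.72; pay $135.03 → $9,645.69
Month 2: $9,645.69 +$135.03 interest = $9,780.72; pay $2,508.68 → $7,272.04
Month 3: $7,272.04 +$101.80 interest = $7,373.84; pay $2,508.68 → $4,865.16
Month 4: $4,865.16 +$68.11 interest = $4,933.27; pay $2,508.68 → $2,424.59
Month 5: $2,424.59 +$33.94 interest = $2,458.53; pay $2,458.53 → $0.00
Total paid: $10,119.60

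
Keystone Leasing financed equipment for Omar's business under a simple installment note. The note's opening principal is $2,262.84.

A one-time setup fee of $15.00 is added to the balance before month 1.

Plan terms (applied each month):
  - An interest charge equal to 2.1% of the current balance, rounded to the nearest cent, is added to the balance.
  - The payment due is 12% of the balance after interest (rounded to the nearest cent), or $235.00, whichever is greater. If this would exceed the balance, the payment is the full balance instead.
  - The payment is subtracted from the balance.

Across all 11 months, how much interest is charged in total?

# | Opening | Interest | Payment | End bal
1 | $2,277.84 | $47.83 | $279.08 | $2,046.59
2 | $2,046.59 | $42.98 | $250.75 | $1,838.82
3 | $1,838.82 | $38.62 | $235.00 | $1,642.44
4 | $1,642.44 | $34.49 | $235.00 | $1,441.93
5 | $1,441.93 | $30.28 | $235.00 | $1,237.21
6 | $1,237.21 | $25.98 | $235.00 | $1,028.19
7 | $1,028.19 | $21.59 | $235.00 | $814.78
8 | $814.78 | $17.11 | $235.00 | $596.89
9 | $596.89 | $12.53 | $235.00 | $374.42
10 | $374.42 | $7.86 | $235.00 | $147.28
11 | $147.28 | $3.09 | $150.37 | $0.00
Total interest: $47.83 + $42.98 + $38.62 + $34.49 + $30.28 + $25.98 + $21.59 + $17.11 + $12.53 + $7.86 + $3.09 = $282.36

$282.36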